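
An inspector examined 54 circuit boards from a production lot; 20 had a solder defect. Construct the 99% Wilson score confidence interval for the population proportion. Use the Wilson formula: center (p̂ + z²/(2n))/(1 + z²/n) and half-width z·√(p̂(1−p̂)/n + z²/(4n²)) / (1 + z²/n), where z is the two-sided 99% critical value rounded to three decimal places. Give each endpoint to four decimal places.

(0.2242, 0.5449)

p̂ = 20/54 = 0.37037; z = 2.576, so z² = 6.635776.
1 + z²/n = 1.122885.
Adjusted center: (0.37037 + z²/(2n))/1.122885 = 0.38456.
Radicand: p̂(1−p̂)/n + z²/(4n²) = 0.004318447 + 0.000568911 = 0.004887358.
Half-width = z·√(radicand)/denom = 2.576·0.069910/1.122885 = 0.16038.
Interval: 0.38456 ± 0.16038 → (0.2242, 0.5449).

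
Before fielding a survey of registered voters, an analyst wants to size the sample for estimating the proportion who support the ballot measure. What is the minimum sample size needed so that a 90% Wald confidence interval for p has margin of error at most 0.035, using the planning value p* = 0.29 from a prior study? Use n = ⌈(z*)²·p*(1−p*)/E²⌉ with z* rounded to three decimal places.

n = 455

The 90% critical value is z* = 1.645.
p*(1−p*) = 0.2059.
Required n before rounding: 2.706025 × 0.2059 / 0.035² = 454.833.
Rounding up, n = 455.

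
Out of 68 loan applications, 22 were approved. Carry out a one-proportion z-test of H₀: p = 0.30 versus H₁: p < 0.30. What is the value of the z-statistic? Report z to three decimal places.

z = 0.423

With x = 22 successes in n = 68, p̂ = 0.32353.
Null standard error: √(0.30·0.70/68) = √0.003088235 = 0.055572.
z = (p̂ − p₀)/SE = (0.32353 − 0.30)/0.055572 = 0.423.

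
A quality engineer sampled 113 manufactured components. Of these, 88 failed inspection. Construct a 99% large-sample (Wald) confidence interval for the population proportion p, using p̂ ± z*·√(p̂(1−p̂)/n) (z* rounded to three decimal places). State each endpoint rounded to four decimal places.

(0.6782, 0.8793)

Sample proportion p̂ = 88/113 = 0.77876.
Standard error of p̂: √(0.172292/113) = √0.001524710 = 0.039048.
The 99% critical value is z* = 2.576.
Margin of error: 2.576 × 0.039048 = 0.10059.
So the interval runs from 0.6782 to 0.8793.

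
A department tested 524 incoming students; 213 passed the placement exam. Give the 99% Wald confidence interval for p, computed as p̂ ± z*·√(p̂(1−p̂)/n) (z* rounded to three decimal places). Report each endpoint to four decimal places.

Sample proportion p̂ = 213/524 = 0.40649.
Standard error of p̂: √(0.241256/524) = √0.000460411 = 0.021457.
z* = 2.576 at the 99% level.
Margin of error: 2.576 × 0.021457 = 0.05527.
So the interval runs from 0.3512 to 0.4618.

(0.3512, 0.4618)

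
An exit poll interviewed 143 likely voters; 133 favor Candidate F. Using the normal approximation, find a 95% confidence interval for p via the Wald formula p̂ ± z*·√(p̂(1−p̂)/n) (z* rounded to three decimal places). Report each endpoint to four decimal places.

Sample proportion p̂ = 133/143 = 0.93007.
SE = √(p̂(1−p̂)/n) = √(0.065040/143) = 0.021327.
The 95% critical value is z* = 1.960.
Margin of error: 1.960 × 0.021327 = 0.04180.
Interval: 0.93007 ± 0.04180 → (0.8883, 0.9719).

(0.8883, 0.9719)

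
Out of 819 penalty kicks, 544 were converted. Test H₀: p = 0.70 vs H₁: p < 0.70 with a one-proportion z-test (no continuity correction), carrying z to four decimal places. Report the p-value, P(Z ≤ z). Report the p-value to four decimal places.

With x = 544 successes in n = 819, p̂ = 0.66422.
Null standard error: √(0.70·0.30/819) = √0.000256410 = 0.016013.
Test statistic (full precision, shown to 4 dp): z = (544/819 − 0.70)/SE₀ ≈ -2.2342.
From the standard normal, P(Z ≤ z) = 0.0127.

p-value = 0.0127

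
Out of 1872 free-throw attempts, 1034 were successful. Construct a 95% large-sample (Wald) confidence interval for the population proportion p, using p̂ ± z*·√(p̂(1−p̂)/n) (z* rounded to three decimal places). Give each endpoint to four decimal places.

Sample proportion p̂ = 1034/1872 = 0.55235.
SE = √(p̂(1−p̂)/n) = √(0.247259/1872) = 0.011493.
The 95% critical value is z* = 1.960.
Margin = 1.960·0.011493 = 0.02253.
Interval: 0.55235 ± 0.02253 → (0.5298, 0.5749).

(0.5298, 0.5749)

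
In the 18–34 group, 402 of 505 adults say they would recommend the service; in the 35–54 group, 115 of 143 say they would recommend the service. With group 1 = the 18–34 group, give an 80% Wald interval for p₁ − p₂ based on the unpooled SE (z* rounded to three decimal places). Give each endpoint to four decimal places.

(-0.0565, 0.0402)

p̂₁ = 402/505 = 0.79604, p̂₂ = 115/143 = 0.80420; p̂₁ − p̂₂ = -0.00816.
SE = √(0.000321506 + 0.001101153) = √0.001422659 = 0.037718.
The 80% critical value is z* = 1.282. Margin = 1.282·0.037718 = 0.04835.
CI: -0.00816 ± 0.04835 = (-0.0565, 0.0402).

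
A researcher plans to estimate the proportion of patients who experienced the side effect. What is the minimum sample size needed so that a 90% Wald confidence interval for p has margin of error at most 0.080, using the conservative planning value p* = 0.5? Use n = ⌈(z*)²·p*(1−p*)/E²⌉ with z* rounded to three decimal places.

n = 106

For 90% confidence, z* = 1.645.
p*(1−p*) = 0.50·0.50 = 0.2500.
Required n before rounding: 2.706025 × 0.2500 / 0.080² = 105.704.
Rounding up, n = 106.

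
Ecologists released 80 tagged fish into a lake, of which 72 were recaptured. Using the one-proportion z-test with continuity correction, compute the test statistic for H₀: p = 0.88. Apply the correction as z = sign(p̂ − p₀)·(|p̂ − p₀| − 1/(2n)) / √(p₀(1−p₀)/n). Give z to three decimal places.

The sample proportion is 72/80 = 0.90000. p̂ − p₀ = 0.020000.
Continuity correction 1/(2n) = 1/160 = 0.006250.
Corrected numerator: |0.020000| − 0.006250 = 0.013750.
Null standard error: √(0.88·0.12/80) = √0.001320000 = 0.036332.
z = (+)0.013750/0.036332 = 0.378.

z = 0.378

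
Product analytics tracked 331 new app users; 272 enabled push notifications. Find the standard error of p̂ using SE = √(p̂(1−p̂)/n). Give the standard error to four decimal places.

The sample proportion is 272/331 = 0.82175.
p̂(1−p̂) = 0.82175·0.17825 = 0.146477.
Dividing by n and taking the root: √0.000442529 = 0.0210.

SE = 0.0210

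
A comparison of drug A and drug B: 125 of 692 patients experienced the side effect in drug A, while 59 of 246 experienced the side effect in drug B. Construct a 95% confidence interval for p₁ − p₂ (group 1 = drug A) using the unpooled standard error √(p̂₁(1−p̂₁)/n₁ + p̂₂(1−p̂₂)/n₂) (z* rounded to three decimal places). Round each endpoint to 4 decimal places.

(-0.1198, 0.0014)

p̂₁ = 125/692 = 0.18064, p̂₂ = 59/246 = 0.23984; p̂₁ − p̂₂ = -0.05920.
Unpooled SE = √(p̂₁(1−p̂₁)/n₁ + p̂₂(1−p̂₂)/n₂) = √(0.000213882 + 0.000741120) = 0.030903.
z* = 1.960 at the 95% level. Margin = 1.960·0.030903 = 0.06057.
CI: -0.05920 ± 0.06057 = (-0.1198, 0.0014).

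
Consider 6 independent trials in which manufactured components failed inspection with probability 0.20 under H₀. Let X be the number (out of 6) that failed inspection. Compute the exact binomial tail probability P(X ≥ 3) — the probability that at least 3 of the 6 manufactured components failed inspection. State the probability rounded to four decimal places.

P = 0.0989

X is binomial with n = 6 and p = 0.20.
P(X ≥ 3) = C(6,3)·0.20^3·0.80^3 + C(6,4)·0.20^4·0.80^2 + C(6,5)·0.20^5·0.80^1 + C(6,6)·0.20^6·0.80^0.
= 0.081920 + 0.015360 + 0.001536 + 0.000064 = 0.0989.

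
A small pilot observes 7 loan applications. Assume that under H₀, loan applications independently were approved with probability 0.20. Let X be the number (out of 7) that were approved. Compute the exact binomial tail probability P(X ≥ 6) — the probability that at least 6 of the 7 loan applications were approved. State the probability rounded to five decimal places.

P = 0.00037

X is binomial with n = 7 and p = 0.20.
P(X ≥ 6) = C(7,6)·0.20^6·0.80^1 + C(7,7)·0.20^7·0.80^0.
= 0.000358 + 0.000013 = 0.00037.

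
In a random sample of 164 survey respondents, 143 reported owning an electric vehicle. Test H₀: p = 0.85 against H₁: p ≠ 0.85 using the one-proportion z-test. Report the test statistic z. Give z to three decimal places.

The sample proportion is 143/164 = 0.87195.
SE₀ = √(0.85·0.15/164) = 0.027883.
z = (0.87195 − 0.85)/0.027883 = 0.02195/0.027883 = 0.787.

z = 0.787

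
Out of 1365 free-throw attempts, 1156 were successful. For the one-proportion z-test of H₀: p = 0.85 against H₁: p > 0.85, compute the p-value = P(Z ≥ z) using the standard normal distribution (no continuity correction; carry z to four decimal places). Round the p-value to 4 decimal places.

p-value = 0.6263

p̂ = 1156/1365 = 0.84689.
SE₀ = √(0.85·0.15/1365) = 0.009665.
Test statistic (full precision, shown to 4 dp): z = (1156/1365 − 0.85)/SE₀ ≈ -0.3222.
From the standard normal, P(Z ≥ z) = 0.6263.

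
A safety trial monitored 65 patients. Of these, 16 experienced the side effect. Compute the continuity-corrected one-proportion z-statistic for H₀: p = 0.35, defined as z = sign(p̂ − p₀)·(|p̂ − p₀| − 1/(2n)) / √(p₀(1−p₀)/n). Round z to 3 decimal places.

z = -1.625

p̂ = 16/65 = 0.24615. p̂ − p₀ = -0.103846.
Continuity correction 1/(2n) = 1/130 = 0.007692.
Corrected numerator: |-0.103846| − 0.007692 = 0.096154.
Under H₀, SE = √(p₀(1−p₀)/n) = √(0.35·0.65/65) = √0.003500000 = 0.059161.
z = (−)0.096154/0.059161 = -1.625.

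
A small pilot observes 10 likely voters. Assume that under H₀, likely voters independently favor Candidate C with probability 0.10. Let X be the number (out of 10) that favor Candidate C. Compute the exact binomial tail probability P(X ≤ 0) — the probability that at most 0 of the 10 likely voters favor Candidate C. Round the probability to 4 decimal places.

X ~ Binomial(n=10, p=0.10).
P(X ≤ 0) = C(10,0)·0.10^0·0.90^10.
= 0.348678 = 0.3487.

P = 0.3487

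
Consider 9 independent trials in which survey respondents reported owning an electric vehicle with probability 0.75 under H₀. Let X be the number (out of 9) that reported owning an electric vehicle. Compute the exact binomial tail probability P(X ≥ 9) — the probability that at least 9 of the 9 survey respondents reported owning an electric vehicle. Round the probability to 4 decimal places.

P = 0.0751

X ~ Binomial(n=9, p=0.75).
P(X ≥ 9) = C(9,9)·0.75^9·0.25^0.
= 0.075085 = 0.0751.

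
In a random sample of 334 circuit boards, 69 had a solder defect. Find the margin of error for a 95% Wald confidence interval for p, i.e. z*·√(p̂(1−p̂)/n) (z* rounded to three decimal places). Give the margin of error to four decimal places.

Sample proportion p̂ = 69/334 = 0.20659.
SE(p̂) = √(0.20659·0.79341/334) = 0.022153.
The 95% critical value is z* = 1.960.
ME = 1.960·0.022153 = 0.0434.

ME = 0.0434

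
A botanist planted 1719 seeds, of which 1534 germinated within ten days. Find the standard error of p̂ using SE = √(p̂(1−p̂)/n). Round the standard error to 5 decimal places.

The sample proportion is 1534/1719 = 0.89238.
p̂(1−p̂) = 0.89238·0.10762 = 0.096038.
Dividing by n and taking the root: √0.000055869 = 0.00747.

SE = 0.00747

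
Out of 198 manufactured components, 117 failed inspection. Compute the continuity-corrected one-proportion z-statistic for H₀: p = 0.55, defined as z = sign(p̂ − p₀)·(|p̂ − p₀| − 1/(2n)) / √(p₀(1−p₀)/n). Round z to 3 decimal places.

z = 1.086

With x = 117 successes in n = 198, p̂ = 0.59091. p̂ − p₀ = 0.040909.
1/(2n) = 0.002525.
Corrected numerator: |0.040909| − 0.002525 = 0.038384.
Under H₀, SE = √(p₀(1−p₀)/n) = √(0.55·0.45/198) = √0.001250000 = 0.035355.
z = +0.038384/0.035355 = 1.086.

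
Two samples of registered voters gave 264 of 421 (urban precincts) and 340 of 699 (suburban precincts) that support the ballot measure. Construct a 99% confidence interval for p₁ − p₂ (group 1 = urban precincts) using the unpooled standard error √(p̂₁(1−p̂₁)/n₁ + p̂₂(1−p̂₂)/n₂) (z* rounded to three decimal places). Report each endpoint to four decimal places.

(0.0628, 0.2185)

p̂₁ = 0.62708, p̂₂ = 0.48641, so the observed difference is 0.14067.
SE = √(0.000555466 + 0.000357390) = √0.000912856 = 0.030213.
The 99% critical value is z* = 2.576. Margin of error = 0.07783.
So the interval runs from 0.0628 to 0.2185.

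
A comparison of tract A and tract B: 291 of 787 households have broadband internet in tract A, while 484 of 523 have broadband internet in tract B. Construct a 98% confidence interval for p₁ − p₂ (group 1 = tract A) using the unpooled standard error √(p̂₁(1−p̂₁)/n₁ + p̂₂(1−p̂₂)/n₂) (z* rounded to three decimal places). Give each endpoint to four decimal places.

p̂₁ = 291/787 = 0.36976, p̂₂ = 484/523 = 0.92543; p̂₁ − p̂₂ = -0.55567.
Unpooled SE = √(p̂₁(1−p̂₁)/n₁ + p̂₂(1−p̂₂)/n₂) = √(0.000296108 + 0.000131949) = 0.020690.
z* = 2.326 at the 98% level. Margin = 2.326·0.020690 = 0.04812.
CI: -0.55567 ± 0.04812 = (-0.6038, -0.5075).

(-0.6038, -0.5075)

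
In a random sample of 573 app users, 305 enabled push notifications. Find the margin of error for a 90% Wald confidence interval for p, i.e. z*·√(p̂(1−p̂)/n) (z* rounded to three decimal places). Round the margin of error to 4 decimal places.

The sample proportion is 305/573 = 0.53229.
SE(p̂) = √(0.53229·0.46771/573) = 0.020844.
The 90% critical value is z* = 1.645.
So ME = 0.0343.

ME = 0.0343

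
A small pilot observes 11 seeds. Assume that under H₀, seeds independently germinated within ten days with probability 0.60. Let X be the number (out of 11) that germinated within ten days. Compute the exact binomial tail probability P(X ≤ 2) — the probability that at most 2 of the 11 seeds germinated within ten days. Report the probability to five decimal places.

P = 0.00592

X ~ Binomial(n=11, p=0.60).
P(X ≤ 2) = C(11,0)·0.60^0·0.40^11 + C(11,1)·0.60^1·0.40^10 + C(11,2)·0.60^2·0.40^9.
= 0.000042 + 0.000692 + 0.005190 = 0.00592.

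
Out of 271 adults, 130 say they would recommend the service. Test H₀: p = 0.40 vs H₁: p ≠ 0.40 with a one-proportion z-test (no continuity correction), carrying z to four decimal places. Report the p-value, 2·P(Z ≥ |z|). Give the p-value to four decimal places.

p̂ = 130/271 = 0.47970.
SE₀ = √(0.40·0.60/271) = 0.029759.
Test statistic (full precision, shown to 4 dp): z = (130/271 − 0.40)/SE₀ ≈ 2.6783.
From the standard normal, 2·P(Z ≥ |z|) = 0.0074.

p-value = 0.0074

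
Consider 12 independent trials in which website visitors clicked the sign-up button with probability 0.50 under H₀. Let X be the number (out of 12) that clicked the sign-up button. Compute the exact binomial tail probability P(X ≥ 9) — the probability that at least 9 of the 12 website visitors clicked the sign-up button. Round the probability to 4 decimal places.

X is binomial with n = 12 and p = 0.50.
P(X ≥ 9) = C(12,9)·0.50^9·0.50^3 + C(12,10)·0.50^10·0.50^2 + C(12,11)·0.50^11·0.50^1 + C(12,12)·0.50^12·0.50^0.
= 0.053711 + 0.016113 + 0.002930 + 0.000244 = 0.0730.

P = 0.0730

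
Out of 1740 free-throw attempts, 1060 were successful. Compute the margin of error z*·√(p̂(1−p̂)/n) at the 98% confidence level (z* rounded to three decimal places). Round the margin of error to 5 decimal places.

ME = 0.02721

With x = 1060 successes in n = 1740, p̂ = 0.60920.
Standard error of p̂: √(0.238076/1740) = √0.000136825 = 0.011697.
For 98% confidence, z* = 2.326.
Margin of error = z*·SE = 2.326 × 0.011697 = 0.02721.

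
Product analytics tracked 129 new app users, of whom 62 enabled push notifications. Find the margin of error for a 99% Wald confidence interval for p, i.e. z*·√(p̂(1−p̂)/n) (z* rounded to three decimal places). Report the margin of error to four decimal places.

ME = 0.1133

With x = 62 successes in n = 129, p̂ = 0.48062.
SE = √(p̂(1−p̂)/n) = √(0.249624/129) = 0.043989.
For 99% confidence, z* = 2.576.
ME = 2.576·0.043989 = 0.1133.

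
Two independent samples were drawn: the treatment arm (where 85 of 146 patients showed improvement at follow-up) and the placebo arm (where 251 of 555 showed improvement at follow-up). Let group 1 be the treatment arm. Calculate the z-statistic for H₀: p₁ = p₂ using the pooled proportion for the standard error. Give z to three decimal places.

z = 2.796

p̂₁ = 85/146 = 0.58219, p̂₂ = 251/555 = 0.45225.
Pooling: p̂ = 336/701 = 0.47932.
SE = √[p̂(1−p̂)(1/n₁+1/n₂)] = √[0.47932·0.52068·(1/146+1/555)] ≈ 0.046466.
z = 0.12994/0.046466 = 2.796.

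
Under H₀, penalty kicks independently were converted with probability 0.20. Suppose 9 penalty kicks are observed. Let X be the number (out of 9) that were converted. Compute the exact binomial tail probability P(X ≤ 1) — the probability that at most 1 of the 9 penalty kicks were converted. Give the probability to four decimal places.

P = 0.4362

X ~ Binomial(n=9, p=0.20).
P(X ≤ 1) = C(9,0)·0.20^0·0.80^9 + C(9,1)·0.20^1·0.80^8.
= 0.134218 + 0.301990 = 0.4362.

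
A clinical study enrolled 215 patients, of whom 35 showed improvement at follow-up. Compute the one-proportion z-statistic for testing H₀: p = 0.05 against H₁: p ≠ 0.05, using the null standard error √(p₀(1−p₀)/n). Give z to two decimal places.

z = 7.59

Sample proportion p̂ = 35/215 = 0.16279.
Under H₀, SE = √(p₀(1−p₀)/n) = √(0.05·0.95/215) = √0.000220930 = 0.014864.
Test statistic: z = 0.11279/0.014864 = 7.59.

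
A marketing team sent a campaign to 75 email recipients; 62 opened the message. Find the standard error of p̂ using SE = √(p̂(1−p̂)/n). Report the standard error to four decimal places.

SE = 0.0437

With x = 62 successes in n = 75, p̂ = 0.82667.
p̂(1−p̂) = 0.82667·0.17333 = 0.143287.
Dividing by n and taking the root: √0.001910493 = 0.0437.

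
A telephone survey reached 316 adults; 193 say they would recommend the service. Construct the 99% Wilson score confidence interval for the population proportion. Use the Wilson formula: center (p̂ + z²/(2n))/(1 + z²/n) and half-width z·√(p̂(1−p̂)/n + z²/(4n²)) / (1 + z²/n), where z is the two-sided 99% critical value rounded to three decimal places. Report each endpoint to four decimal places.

(0.5385, 0.6784)

Here p̂ = 193/316 = 0.61076 and z = 2.576 (z² = 6.635776).
Denominator 1 + z²/n = 1 + 6.635776/316 = 1.020999.
Adjusted center: (0.61076 + z²/(2n))/1.020999 = 0.60848.
Radicand: p̂(1−p̂)/n + z²/(4n²) = 0.000752318 + 0.000016613 = 0.000768931.
Half-width = 2.576·√0.000768931/1.020999 = 0.06996.
Interval: 0.60848 ± 0.06996 → (0.5385, 0.6784).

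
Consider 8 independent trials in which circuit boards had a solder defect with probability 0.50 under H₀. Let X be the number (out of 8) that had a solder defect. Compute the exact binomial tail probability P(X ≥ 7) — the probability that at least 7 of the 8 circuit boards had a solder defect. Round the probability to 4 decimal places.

X is binomial with n = 8 and p = 0.50.
P(X ≥ 7) = C(8,7)·0.50^7·0.50^1 + C(8,8)·0.50^8·0.50^0.
= 0.031250 + 0.003906 = 0.0352.

P = 0.0352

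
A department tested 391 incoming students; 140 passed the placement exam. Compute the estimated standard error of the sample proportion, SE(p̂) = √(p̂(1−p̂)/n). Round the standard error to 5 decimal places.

SE = 0.02425

p̂ = 140/391 = 0.35806.
p̂(1−p̂) = 0.35806·0.64194 = 0.229853.
SE = √(0.229853/391) = 0.02425.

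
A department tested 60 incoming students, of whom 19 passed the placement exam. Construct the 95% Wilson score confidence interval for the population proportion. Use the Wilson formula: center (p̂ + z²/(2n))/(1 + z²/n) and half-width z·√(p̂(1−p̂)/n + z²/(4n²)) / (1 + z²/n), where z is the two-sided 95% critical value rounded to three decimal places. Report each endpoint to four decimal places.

Here p̂ = 19/60 = 0.31667 and z = 1.960 (z² = 3.841600).
1 + z²/n = 1.064027.
Center = (0.31667 + 0.032013)/1.064027 = 0.32770.
Radicand: p̂(1−p̂)/n + z²/(4n²) = 0.003606481 + 0.000266778 = 0.003873259.
Half-width = 1.960·√0.003873259/1.064027 = 0.11464.
So the interval runs from 0.2131 to 0.4423.

(0.2131, 0.4423)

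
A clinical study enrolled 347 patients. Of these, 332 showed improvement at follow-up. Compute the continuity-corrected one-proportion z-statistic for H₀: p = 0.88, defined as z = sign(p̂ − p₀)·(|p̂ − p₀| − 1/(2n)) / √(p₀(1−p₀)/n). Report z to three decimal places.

Sample proportion p̂ = 332/347 = 0.95677. p̂ − p₀ = 0.076772.
1/(2n) = 0.001441.
Corrected numerator: |0.076772| − 0.001441 = 0.075331.
Under H₀, SE = √(p₀(1−p₀)/n) = √(0.88·0.12/347) = √0.000304323 = 0.017445.
z = +0.075331/0.017445 = 4.318.

z = 4.318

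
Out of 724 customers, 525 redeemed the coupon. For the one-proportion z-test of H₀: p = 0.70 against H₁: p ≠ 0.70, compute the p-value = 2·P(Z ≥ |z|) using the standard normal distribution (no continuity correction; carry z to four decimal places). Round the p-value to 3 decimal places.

The sample proportion is 525/724 = 0.72514.
SE₀ = √(0.70·0.30/724) = 0.017031.
Test statistic (full precision, shown to 4 dp): z = (525/724 − 0.70)/SE₀ ≈ 1.4760.
p-value = 2·P(Z ≥ |z|) with z = 1.4760 → 0.140.

p-value = 0.140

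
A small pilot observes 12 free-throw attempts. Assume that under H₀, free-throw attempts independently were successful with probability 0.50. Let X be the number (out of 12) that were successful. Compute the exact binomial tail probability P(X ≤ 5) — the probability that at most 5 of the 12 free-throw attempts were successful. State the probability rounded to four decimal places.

X ~ Binomial(n=12, p=0.50).
P(X ≤ 5) = Σ_{j=0}^{5} C(12,j)·0.50^j·0.50^{12−j}.
= 0.000244 + 0.002930 + 0.016113 + 0.053711 + 0.120850 + 0.193359 = 0.3872.

P = 0.3872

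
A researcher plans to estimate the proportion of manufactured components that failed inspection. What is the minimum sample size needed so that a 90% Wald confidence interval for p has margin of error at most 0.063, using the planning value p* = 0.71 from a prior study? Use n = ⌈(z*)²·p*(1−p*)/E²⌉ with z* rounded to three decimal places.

The 90% critical value is z* = 1.645.
p*(1−p*) = 0.2059.
Required n before rounding: 2.706025 × 0.2059 / 0.063² = 140.381.
Rounding up, n = 141.

n = 141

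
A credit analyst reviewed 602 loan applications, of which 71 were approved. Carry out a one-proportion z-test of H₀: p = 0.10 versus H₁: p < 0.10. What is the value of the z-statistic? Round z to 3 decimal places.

z = 1.467

The sample proportion is 71/602 = 0.11794.
Under H₀, SE = √(p₀(1−p₀)/n) = √(0.10·0.90/602) = √0.000149502 = 0.012227.
z = (0.11794 − 0.10)/0.012227 = 0.01794/0.012227 = 1.467.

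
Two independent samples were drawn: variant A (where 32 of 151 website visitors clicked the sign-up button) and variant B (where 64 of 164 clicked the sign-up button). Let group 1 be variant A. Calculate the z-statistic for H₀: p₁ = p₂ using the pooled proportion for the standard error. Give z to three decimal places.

z = -3.435

Sample proportions: p̂₁ = 32/151 = 0.21192 and p̂₂ = 64/164 = 0.39024.
Pooled p̂ = (32+64)/(151+164) = 96/315 = 0.30476.
SE = √[p̂(1−p̂)(1/n₁+1/n₂)] = √[0.30476·0.69524·(1/151+1/164)] ≈ 0.051915.
z = -0.17832/0.051915 = -3.435.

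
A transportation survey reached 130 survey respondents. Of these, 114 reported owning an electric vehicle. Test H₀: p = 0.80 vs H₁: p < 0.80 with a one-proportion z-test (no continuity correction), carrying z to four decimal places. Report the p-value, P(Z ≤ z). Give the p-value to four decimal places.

Sample proportion p̂ = 114/130 = 0.87692.
Under H₀, SE = √(p₀(1−p₀)/n) = √(0.80·0.20/130) = √0.001230769 = 0.035082.
Test statistic (full precision, shown to 4 dp): z = (114/130 − 0.80)/SE₀ ≈ 2.1926.
p-value = P(Z ≤ z) with z = 2.1926 → 0.9858.

p-value = 0.9858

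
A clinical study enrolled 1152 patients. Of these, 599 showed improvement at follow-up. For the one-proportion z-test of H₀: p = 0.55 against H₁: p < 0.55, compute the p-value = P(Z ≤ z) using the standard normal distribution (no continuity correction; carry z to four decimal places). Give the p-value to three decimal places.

p-value = 0.020

With x = 599 successes in n = 1152, p̂ = 0.51997.
Null standard error: √(0.55·0.45/1152) = √0.000214844 = 0.014658.
z = (p̂ − p₀)/SE = (599/1152 − 0.55)/0.014658 ≈ -2.0491.
p-value = P(Z ≤ z) with z = -2.0491 → 0.020.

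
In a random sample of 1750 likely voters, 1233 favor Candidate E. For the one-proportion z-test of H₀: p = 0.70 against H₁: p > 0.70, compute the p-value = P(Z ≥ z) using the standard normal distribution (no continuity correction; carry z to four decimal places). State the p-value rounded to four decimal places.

With x = 1233 successes in n = 1750, p̂ = 0.70457.
SE₀ = √(0.70·0.30/1750) = 0.010954.
Test statistic (full precision, shown to 4 dp): z = (1233/1750 − 0.70)/SE₀ ≈ 0.4173.
p-value = P(Z ≥ z) with z = 0.4173 → 0.3382.

p-value = 0.3382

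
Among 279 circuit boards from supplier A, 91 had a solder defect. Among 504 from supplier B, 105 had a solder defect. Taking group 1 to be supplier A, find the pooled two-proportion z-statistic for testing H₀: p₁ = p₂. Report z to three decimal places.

z = 3.645

Sample proportions: p̂₁ = 91/279 = 0.32616 and p̂₂ = 105/504 = 0.20833.
Pooled p̂ = (91+105)/(279+504) = 196/783 = 0.25032.
SE = √[p̂(1−p̂)(1/n₁+1/n₂)] = √[0.25032·0.74968·(1/279+1/504)] ≈ 0.032326.
z = 0.11783/0.032326 = 3.645.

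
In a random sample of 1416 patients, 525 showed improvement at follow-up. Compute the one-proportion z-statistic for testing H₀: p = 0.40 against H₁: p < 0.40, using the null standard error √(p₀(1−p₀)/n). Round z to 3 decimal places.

z = -2.246

Sample proportion p̂ = 525/1416 = 0.37076.
Null standard error: √(0.40·0.60/1416) = √0.000169492 = 0.013019.
Test statistic: z = -0.02924/0.013019 = -2.246.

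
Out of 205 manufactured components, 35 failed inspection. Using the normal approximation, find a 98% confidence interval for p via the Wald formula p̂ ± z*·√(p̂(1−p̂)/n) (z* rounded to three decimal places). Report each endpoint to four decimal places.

(0.1096, 0.2319)

The sample proportion is 35/205 = 0.17073.
SE(p̂) = √(0.17073·0.82927/205) = 0.026280.
The 98% critical value is z* = 2.326.
Margin = 2.326·0.026280 = 0.06113.
CI: 0.17073 ± 0.06113 = (0.1096, 0.2319).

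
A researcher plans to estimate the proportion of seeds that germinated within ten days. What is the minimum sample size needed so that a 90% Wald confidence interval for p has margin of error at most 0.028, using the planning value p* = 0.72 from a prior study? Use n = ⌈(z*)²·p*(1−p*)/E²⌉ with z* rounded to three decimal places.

n = 696

The 90% critical value is z* = 1.645.
p*(1−p*) = 0.72·0.28 = 0.2016.
Required n before rounding: 2.706025 × 0.2016 / 0.028² = 695.835.
Rounding up, n = 696.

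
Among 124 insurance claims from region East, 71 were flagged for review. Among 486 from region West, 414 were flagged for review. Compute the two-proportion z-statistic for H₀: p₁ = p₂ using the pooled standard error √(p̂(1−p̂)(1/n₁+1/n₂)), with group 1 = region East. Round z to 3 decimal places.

z = -6.877

p̂₁ = 71/124 = 0.57258, p̂₂ = 414/486 = 0.85185.
Pooling: p̂ = 485/610 = 0.79508.
Pooled SE = √[0.1629266·0.01012213] ≈ 0.040610.
z = -0.27927/0.040610 = -6.877.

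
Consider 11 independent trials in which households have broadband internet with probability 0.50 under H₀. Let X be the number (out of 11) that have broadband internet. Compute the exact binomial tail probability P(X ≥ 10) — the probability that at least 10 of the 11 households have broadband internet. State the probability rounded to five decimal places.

X ~ Binomial(n=11, p=0.50).
P(X ≥ 10) = C(11,10)·0.50^10·0.50^1 + C(11,11)·0.50^11·0.50^0.
= 0.005371 + 0.000488 = 0.00586.

P = 0.00586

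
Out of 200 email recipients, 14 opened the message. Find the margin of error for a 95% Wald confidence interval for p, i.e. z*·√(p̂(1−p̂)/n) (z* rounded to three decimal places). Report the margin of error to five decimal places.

ME = 0.03536

Sample proportion p̂ = 14/200 = 0.07000.
SE = √(p̂(1−p̂)/n) = √(0.065100/200) = 0.018042.
The 95% critical value is z* = 1.960.
Margin of error = z*·SE = 1.960 × 0.018042 = 0.03536.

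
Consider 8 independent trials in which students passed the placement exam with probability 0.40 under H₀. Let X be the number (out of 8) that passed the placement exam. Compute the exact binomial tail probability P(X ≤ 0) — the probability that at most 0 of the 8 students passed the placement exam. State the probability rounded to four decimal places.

X is binomial with n = 8 and p = 0.40.
P(X ≤ 0) = C(8,0)·0.40^0·0.60^8.
= 0.016796 = 0.0168.

P = 0.0168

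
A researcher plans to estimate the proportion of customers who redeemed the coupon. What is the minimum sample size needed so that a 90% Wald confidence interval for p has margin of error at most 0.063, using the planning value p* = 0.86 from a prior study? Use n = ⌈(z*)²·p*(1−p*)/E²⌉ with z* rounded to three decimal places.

For 90% confidence, z* = 1.645.
p*(1−p*) = 0.86·0.14 = 0.1204.
Required n before rounding: 2.706025 × 0.1204 / 0.063² = 82.088.
Rounding up, n = 83.

n = 83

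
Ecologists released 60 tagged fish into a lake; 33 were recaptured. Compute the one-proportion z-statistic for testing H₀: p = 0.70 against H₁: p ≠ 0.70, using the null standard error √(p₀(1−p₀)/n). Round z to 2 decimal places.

p̂ = 33/60 = 0.55000.
SE₀ = √(0.70·0.30/60) = 0.059161.
z = (p̂ − p₀)/SE = (0.55000 − 0.70)/0.059161 = -2.54.

z = -2.54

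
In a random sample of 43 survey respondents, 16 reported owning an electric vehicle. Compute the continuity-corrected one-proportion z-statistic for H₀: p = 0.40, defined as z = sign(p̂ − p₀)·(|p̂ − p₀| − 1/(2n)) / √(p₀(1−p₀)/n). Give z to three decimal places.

z = -0.218

With x = 16 successes in n = 43, p̂ = 0.37209. p̂ − p₀ = -0.027907.
Continuity correction 1/(2n) = 1/86 = 0.011628.
Corrected numerator: |-0.027907| − 0.011628 = 0.016279.
Under H₀, SE = √(p₀(1−p₀)/n) = √(0.40·0.60/43) = √0.005581395 = 0.074709.
z = −0.016279/0.074709 = -0.218.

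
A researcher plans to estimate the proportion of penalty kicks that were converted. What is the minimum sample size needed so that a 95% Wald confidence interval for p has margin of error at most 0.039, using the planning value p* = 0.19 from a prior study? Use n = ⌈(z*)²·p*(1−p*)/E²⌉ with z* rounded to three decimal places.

For 95% confidence, z* = 1.960.
p*(1−p*) = 0.19·0.81 = 0.1539.
(z*)²·p*(1−p*)/E² = 3.841600·0.1539/0.001521 = 388.706.
Rounding up, n = 389.

n = 389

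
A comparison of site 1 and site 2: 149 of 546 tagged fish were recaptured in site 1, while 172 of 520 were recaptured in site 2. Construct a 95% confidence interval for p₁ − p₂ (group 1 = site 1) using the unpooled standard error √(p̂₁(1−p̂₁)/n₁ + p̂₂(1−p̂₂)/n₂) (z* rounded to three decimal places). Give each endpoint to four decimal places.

p̂₁ = 0.27289, p̂₂ = 0.33077, so the observed difference is -0.05788.
SE = √(0.000363412 + 0.000425694) = √0.000789106 = 0.028091.
z* = 1.960 at the 95% level. Margin of error = 0.05506.
CI: -0.05788 ± 0.05506 = (-0.1129, -0.0028).

(-0.1129, -0.0028)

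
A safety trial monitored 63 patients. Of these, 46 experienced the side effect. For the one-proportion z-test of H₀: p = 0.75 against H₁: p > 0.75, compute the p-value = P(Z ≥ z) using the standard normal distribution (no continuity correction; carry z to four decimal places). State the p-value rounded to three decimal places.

p-value = 0.642

The sample proportion is 46/63 = 0.73016.
Null standard error: √(0.75·0.25/63) = √0.002976190 = 0.054554.
z = (p̂ − p₀)/SE = (46/63 − 0.75)/0.054554 ≈ -0.3637.
From the standard normal, P(Z ≥ z) = 0.642.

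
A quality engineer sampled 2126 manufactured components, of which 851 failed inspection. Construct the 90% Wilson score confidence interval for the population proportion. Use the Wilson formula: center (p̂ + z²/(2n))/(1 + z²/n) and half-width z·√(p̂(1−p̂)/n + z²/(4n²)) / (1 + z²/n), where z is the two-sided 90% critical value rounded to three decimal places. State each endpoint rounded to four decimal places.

(0.3829, 0.4179)

p̂ = 851/2126 = 0.40028; z = 1.645, so z² = 2.706025.
Denominator 1 + z²/n = 1 + 2.706025/2126 = 1.001273.
Adjusted center: (0.40028 + z²/(2n))/1.001273 = 0.40041.
Radicand: p̂(1−p̂)/n + z²/(4n²) = 0.000112915 + 0.000000150 = 0.000113065.
Half-width = 1.645·√0.000113065/1.001273 = 0.01747.
So the interval runs from 0.3829 to 0.4179.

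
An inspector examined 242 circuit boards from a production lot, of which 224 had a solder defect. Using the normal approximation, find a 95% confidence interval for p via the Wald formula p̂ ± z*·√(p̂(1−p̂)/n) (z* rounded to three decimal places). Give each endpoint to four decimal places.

The sample proportion is 224/242 = 0.92562.
SE(p̂) = √(0.92562·0.07438/242) = 0.016867.
For 95% confidence, z* = 1.960.
Margin of error: 1.960 × 0.016867 = 0.03306.
Interval: 0.92562 ± 0.03306 → (0.8926, 0.9587).

(0.8926, 0.9587)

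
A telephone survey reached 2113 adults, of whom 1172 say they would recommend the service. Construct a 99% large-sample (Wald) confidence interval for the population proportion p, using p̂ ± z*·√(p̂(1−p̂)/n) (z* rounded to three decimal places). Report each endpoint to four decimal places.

(0.5268, 0.5825)

The sample proportion is 1172/2113 = 0.55466.
SE = √(p̂(1−p̂)/n) = √(0.247012/2113) = 0.010812.
The 99% critical value is z* = 2.576.
Margin = 2.576·0.010812 = 0.02785.
Interval: 0.55466 ± 0.02785 → (0.5268, 0.5825).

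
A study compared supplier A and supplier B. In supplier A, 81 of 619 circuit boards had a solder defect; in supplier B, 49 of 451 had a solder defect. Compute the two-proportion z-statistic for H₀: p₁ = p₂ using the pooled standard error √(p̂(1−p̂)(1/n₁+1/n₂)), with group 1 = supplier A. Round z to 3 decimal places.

z = 1.098

p̂₁ = 81/619 = 0.13086, p̂₂ = 49/451 = 0.10865.
Pooled p̂ = (81+49)/(619+451) = 130/1070 = 0.12150.
SE = √[p̂(1−p̂)(1/n₁+1/n₂)] = √[0.12150·0.87850·(1/619+1/451)] ≈ 0.020226.
z = 0.02221/0.020226 = 1.098.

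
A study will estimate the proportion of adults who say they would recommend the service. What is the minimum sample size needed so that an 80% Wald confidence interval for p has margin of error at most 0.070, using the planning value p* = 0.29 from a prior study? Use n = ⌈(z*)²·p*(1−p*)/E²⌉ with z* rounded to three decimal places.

n = 70

The 80% critical value is z* = 1.282.
p*(1−p*) = 0.2059.
Required n before rounding: 1.643524 × 0.2059 / 0.070² = 69.062.
Rounding up, n = 70.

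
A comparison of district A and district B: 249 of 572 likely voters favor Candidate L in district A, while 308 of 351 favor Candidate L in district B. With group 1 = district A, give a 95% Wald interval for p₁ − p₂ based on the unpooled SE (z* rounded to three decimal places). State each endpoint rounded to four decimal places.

p̂₁ = 0.43531, p̂₂ = 0.87749, so the observed difference is -0.44218.
SE = √(0.000429748 + 0.000306265) = √0.000736013 = 0.027130.
The 95% critical value is z* = 1.960. Margin of error = 0.05317.
Interval: -0.44218 ± 0.05317 → (-0.4954, -0.3890).

(-0.4954, -0.3890)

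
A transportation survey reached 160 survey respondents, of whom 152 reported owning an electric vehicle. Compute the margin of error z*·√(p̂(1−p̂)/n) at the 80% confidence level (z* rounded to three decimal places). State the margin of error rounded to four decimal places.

The sample proportion is 152/160 = 0.95000.
SE = √(p̂(1−p̂)/n) = √(0.047500/160) = 0.017230.
z* = 1.282 at the 80% level.
ME = 1.282·0.017230 = 0.0221.

ME = 0.0221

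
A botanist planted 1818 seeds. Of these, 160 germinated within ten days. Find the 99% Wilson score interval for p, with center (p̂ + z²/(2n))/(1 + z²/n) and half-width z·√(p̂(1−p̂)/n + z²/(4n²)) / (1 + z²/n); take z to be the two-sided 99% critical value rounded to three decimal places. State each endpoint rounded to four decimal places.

(0.0724, 0.1067)

Here p̂ = 160/1818 = 0.08801 and z = 2.576 (z² = 6.635776).
1 + z²/n = 1.003650.
Center = (0.08801 + 0.001825)/1.003650 = 0.08951.
Radicand: p̂(1−p̂)/n + z²/(4n²) = 0.000044149 + 0.000000502 = 0.000044651.
Half-width = 2.576·√0.000044651/1.003650 = 0.01715.
CI: 0.08951 ± 0.01715 = (0.0724, 0.1067).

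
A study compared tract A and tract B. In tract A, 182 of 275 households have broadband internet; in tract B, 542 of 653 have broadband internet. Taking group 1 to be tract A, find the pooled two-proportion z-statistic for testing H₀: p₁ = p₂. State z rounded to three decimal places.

z = -5.650

Sample proportions: p̂₁ = 182/275 = 0.66182 and p̂₂ = 542/653 = 0.83002.
Pooling: p̂ = 724/928 = 0.78017.
Pooled SE = √[0.1715034·0.00516776] ≈ 0.029771.
z = (p̂₁ − p̂₂)/SE = (0.66182 − 0.83002)/0.029771 = -0.16820/0.029771 = -5.650.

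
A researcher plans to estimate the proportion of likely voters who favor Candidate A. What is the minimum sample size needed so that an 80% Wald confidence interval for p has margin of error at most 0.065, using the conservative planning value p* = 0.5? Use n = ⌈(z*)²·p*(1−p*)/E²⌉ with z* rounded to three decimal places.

n = 98

z* = 1.282 at the 80% level.
p*(1−p*) = 0.50·0.50 = 0.2500.
Required n before rounding: 1.643524 × 0.2500 / 0.065² = 97.250.
Rounding up, n = 98.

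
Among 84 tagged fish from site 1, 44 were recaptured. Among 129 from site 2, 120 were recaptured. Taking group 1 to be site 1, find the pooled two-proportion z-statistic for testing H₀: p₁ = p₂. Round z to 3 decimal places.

Sample proportions: p̂₁ = 44/84 = 0.52381 and p̂₂ = 120/129 = 0.93023.
Pooled p̂ = (44+120)/(84+129) = 164/213 = 0.76995.
Pooled SE = √[0.1771253·0.01965670] ≈ 0.059006.
z = (p̂₁ − p̂₂)/SE = (0.52381 − 0.93023)/0.059006 = -0.40642/0.059006 = -6.888.

z = -6.888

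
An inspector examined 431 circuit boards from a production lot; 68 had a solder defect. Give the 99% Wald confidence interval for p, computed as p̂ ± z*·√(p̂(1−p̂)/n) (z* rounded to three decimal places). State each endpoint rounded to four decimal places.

Sample proportion p̂ = 68/431 = 0.15777.
Standard error of p̂: √(0.132880/431) = √0.000308307 = 0.017559.
The 99% critical value is z* = 2.576.
Margin = 2.576·0.017559 = 0.04523.
CI: 0.15777 ± 0.04523 = (0.1125, 0.2030).

(0.1125, 0.2030)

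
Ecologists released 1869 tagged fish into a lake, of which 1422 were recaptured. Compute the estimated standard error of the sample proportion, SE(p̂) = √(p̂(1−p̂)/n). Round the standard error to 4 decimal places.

SE = 0.0099

The sample proportion is 1422/1869 = 0.76083.
p̂(1−p̂) = 0.181968.
SE = √(0.181968/1869) = √0.000097361 = 0.0099.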